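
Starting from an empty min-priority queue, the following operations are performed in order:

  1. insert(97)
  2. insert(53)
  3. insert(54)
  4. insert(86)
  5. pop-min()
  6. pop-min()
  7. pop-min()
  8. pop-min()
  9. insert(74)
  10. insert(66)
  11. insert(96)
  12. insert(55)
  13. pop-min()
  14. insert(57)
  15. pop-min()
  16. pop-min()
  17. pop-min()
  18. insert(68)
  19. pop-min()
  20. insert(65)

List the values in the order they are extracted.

insert 97 → {97}
insert 53 → {53, 97}
insert 54 → {53, 54, 97}
insert 86 → {53, 54, 86, 97}
pop-min → 53; now {54, 86, 97}
pop-min → 54; now {86, 97}
pop-min → 86; now {97}
pop-min → 97; now {}
insert 74 → {74}
insert 66 → {66, 74}
insert 96 → {66, 74, 96}
insert 55 → {55, 66, 74, 96}
pop-min → 55; now {66, 74, 96}
insert 57 → {57, 66, 74, 96}
pop-min → 57; now {66, 74, 96}
pop-min → 66; now {74, 96}
pop-min → 74; now {96}
insert 68 → {68, 96}
pop-min → 68; now {96}
insert 65 → {65, 96}

53 → 54 → 86 → 97 → 55 → 57 → 66 → 74 → 68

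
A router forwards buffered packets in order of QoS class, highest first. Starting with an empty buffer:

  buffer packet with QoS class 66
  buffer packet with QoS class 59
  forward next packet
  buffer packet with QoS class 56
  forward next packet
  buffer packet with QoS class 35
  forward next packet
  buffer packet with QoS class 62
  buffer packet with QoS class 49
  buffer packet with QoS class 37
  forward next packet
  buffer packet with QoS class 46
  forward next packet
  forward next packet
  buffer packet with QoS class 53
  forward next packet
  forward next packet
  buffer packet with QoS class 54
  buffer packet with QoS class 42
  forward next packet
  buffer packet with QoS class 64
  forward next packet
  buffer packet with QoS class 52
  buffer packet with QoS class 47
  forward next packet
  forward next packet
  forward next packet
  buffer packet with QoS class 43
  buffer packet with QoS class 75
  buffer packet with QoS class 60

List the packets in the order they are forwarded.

insert 66 → {66}
insert 59 → {66, 59}
forward next packet → 66; now {59}
insert 56 → {59, 56}
forward next packet → 59; now {56}
insert 35 → {56, 35}
forward next packet → 56; now {35}
insert 62 → {62, 35}
insert 49 → {62, 49, 35}
insert 37 → {62, 49, 37, 35}
forward next packet → 62; now {49, 37, 35}
insert 46 → {49, 46, 37, 35}
forward next packet → 49; now {46, 37, 35}
forward next packet → 46; now {37, 35}
insert 53 → {53, 37, 35}
forward next packet → 53; now {37, 35}
forward next packet → 37; now {35}
insert 54 → {54, 35}
insert 42 → {54, 42, 35}
forward next packet → 54; now {42, 35}
insert 64 → {64, 42, 35}
forward next packet → 64; now {42, 35}
insert 52 → {52, 42, 35}
insert 47 → {52, 47, 42, 35}
forward next packet → 52; now {47, 42, 35}
forward next packet → 47; now {42, 35}
forward next packet → 42; now {35}
insert 43 → {43, 35}
insert 75 → {75, 43, 35}
insert 60 → {75, 60, 43, 35}

66, 59, 56, 62, 49, 46, 53, 37, 54, 64, 52, 47, 42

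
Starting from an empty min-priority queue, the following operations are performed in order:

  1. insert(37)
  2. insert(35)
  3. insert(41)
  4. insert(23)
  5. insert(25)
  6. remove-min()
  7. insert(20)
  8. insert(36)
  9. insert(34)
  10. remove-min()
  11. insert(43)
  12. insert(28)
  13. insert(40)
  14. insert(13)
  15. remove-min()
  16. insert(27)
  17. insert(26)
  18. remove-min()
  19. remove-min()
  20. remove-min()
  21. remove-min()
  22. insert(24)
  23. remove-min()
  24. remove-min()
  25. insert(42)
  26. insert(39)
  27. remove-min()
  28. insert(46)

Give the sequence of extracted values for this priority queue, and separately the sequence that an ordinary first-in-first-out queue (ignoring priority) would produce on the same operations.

priority queue: 23 → 20 → 13 → 25 → 26 → 27 → 28 → 24 → 34 → 35; FIFO queue: 37 → 35 → 41 → 23 → 25 → 20 → 36 → 34 → 43 → 28

insert 37 → {37}
insert 35 → {35, 37}
insert 41 → {35, 37, 41}
insert 23 → {23, 35, 37, 41}
insert 25 → {23, 25, 35, 37, 41}
remove-min → 23; now {25, 35, 37, 41}
insert 20 → {20, 25, 35, 37, 41}
insert 36 → {20, 25, 35, 36, 37, 41}
insert 34 → {20, 25, 34, 35, 36, 37, 41}
remove-min → 20; now {25, 34, 35, 36, 37, 41}
insert 43 → {25, 34, 35, 36, 37, 41, 43}
insert 28 → {25, 28, 34, 35, 36, 37, 41, 43}
insert 40 → {25, 28, 34, 35, 36, 37, 40, 41, 43}
insert 13 → {13, 25, 28, 34, 35, 36, 37, 40, 41, 43}
remove-min → 13; now {25, 28, 34, 35, 36, 37, 40, 41, 43}
insert 27 → {25, 27, 28, 34, 35, 36, 37, 40, 41, 43}
insert 26 → {25, 26, 27, 28, 34, 35, 36, 37, 40, 41, 43}
remove-min → 25; now {26, 27, 28, 34, 35, 36, 37, 40, 41, 43}
remove-min → 26; now {27, 28, 34, 35, 36, 37, 40, 41, 43}
remove-min → 27; now {28, 34, 35, 36, 37, 40, 41, 43}
remove-min → 28; now {34, 35, 36, 37, 40, 41, 43}
insert 24 → {24, 34, 35, 36, 37, 40, 41, 43}
remove-min → 24; now {34, 35, 36, 37, 40, 41, 43}
remove-min → 34; now {35, 36, 37, 40, 41, 43}
insert 42 → {35, 36, 37, 40, 41, 42, 43}
insert 39 → {35, 36, 37, 39, 40, 41, 42, 43}
remove-min → 35; now {36, 37, 39, 40, 41, 42, 43}
insert 46 → {36, 37, 39, 40, 41, 42, 43, 46}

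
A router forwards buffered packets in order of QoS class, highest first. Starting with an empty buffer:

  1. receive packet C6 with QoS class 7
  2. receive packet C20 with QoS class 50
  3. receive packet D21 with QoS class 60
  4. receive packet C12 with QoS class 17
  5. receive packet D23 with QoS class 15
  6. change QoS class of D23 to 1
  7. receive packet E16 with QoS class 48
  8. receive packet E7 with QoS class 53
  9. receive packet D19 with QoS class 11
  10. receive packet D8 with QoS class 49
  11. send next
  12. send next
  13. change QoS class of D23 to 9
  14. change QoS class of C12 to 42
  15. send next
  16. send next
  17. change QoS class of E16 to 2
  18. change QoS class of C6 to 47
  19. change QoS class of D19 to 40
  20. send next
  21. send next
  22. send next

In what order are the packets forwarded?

D21 → E7 → C20 → D8 → C6 → C12 → D19

add C6 (QoS class 7) → {C6:7}
add C20 (QoS class 50) → {C20:50, C6:7}
add D21 (QoS class 60) → {D21:60, C20:50, C6:7}
add C12 (QoS class 17) → {D21:60, C20:50, C12:17, C6:7}
add D23 (QoS class 15) → {D21:60, C20:50, C12:17, D23:15, C6:7}
update D23 to QoS class 1 → {D21:60, C20:50, C12:17, C6:7, D23:1}
add E16 (QoS class 48) → {D21:60, C20:50, E16:48, C12:17, C6:7, D23:1}
add E7 (QoS class 53) → {D21:60, E7:53, C20:50, E16:48, C12:17, C6:7, D23:1}
add D19 (QoS class 11) → {D21:60, E7:53, C20:50, E16:48, C12:17, D19:11, C6:7, D23:1}
add D8 (QoS class 49) → {D21:60, E7:53, C20:50, D8:49, E16:48, C12:17, D19:11, C6:7, D23:1}
send next → D21; now {E7:53, C20:50, D8:49, E16:48, C12:17, D19:11, C6:7, D23:1}
send next → E7; now {C20:50, D8:49, E16:48, C12:17, D19:11, C6:7, D23:1}
update D23 to QoS class 9 → {C20:50, D8:49, E16:48, C12:17, D19:11, D23:9, C6:7}
update C12 to QoS class 42 → {C20:50, D8:49, E16:48, C12:42, D19:11, D23:9, C6:7}
send next → C20; now {D8:49, E16:48, C12:42, D19:11, D23:9, C6:7}
send next → D8; now {E16:48, C12:42, D19:11, D23:9, C6:7}
update E16 to QoS class 2 → {C12:42, D19:11, D23:9, C6:7, E16:2}
update C6 to QoS class 47 → {C6:47, C12:42, D19:11, D23:9, E16:2}
update D19 to QoS class 40 → {C6:47, C12:42, D19:40, D23:9, E16:2}
send next → C6; now {C12:42, D19:40, D23:9, E16:2}
send next → C12; now {D19:40, D23:9, E16:2}
send next → D19; now {D23:9, E16:2}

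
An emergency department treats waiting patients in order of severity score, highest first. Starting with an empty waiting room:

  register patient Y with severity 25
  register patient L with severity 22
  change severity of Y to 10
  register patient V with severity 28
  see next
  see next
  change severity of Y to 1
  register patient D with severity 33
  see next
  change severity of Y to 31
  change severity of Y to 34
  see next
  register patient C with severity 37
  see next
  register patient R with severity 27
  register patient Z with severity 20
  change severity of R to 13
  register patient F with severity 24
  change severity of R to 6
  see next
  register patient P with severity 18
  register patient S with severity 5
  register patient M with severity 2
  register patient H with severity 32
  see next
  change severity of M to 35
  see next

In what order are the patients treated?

add Y (severity 25) → {Y:25}
add L (severity 22) → {Y:25, L:22}
update Y to severity 10 → {L:22, Y:10}
add V (severity 28) → {V:28, L:22, Y:10}
see next → V; now {L:22, Y:10}
see next → L; now {Y:10}
update Y to severity 1 → {Y:1}
add D (severity 33) → {D:33, Y:1}
see next → D; now {Y:1}
update Y to severity 31 → {Y:31}
update Y to severity 34 → {Y:34}
see next → Y; now {}
add C (severity 37) → {C:37}
see next → C; now {}
add R (severity 27) → {R:27}
add Z (severity 20) → {R:27, Z:20}
update R to severity 13 → {Z:20, R:13}
add F (severity 24) → {F:24, Z:20, R:13}
update R to severity 6 → {F:24, Z:20, R:6}
see next → F; now {Z:20, R:6}
add P (severity 18) → {Z:20, P:18, R:6}
add S (severity 5) → {Z:20, P:18, R:6, S:5}
add M (severity 2) → {Z:20, P:18, R:6, S:5, M:2}
add H (severity 32) → {H:32, Z:20, P:18, R:6, S:5, M:2}
see next → H; now {Z:20, P:18, R:6, S:5, M:2}
update M to severity 35 → {M:35, Z:20, P:18, R:6, S:5}
see next → M; now {Z:20, P:18, R:6, S:5}

V → L → D → Y → C → F → H → M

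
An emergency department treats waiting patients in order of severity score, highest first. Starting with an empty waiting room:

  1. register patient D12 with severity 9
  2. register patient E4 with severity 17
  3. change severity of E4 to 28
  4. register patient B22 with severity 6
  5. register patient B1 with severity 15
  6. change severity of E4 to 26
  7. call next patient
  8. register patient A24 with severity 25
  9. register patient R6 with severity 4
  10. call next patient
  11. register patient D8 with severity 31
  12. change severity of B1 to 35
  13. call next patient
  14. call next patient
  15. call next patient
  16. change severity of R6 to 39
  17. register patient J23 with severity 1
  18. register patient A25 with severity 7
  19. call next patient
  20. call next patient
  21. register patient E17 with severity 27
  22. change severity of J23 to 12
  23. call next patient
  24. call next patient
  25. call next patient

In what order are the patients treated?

E4, A24, B1, D8, D12, R6, A25, E17, J23, B22

add D12 (severity 9) → {D12:9}
add E4 (severity 17) → {E4:17, D12:9}
update E4 to severity 28 → {E4:28, D12:9}
add B22 (severity 6) → {E4:28, D12:9, B22:6}
add B1 (severity 15) → {E4:28, B1:15, D12:9, B22:6}
update E4 to severity 26 → {E4:26, B1:15, D12:9, B22:6}
call next patient → E4; now {B1:15, D12:9, B22:6}
add A24 (severity 25) → {A24:25, B1:15, D12:9, B22:6}
add R6 (severity 4) → {A24:25, B1:15, D12:9, B22:6, R6:4}
call next patient → A24; now {B1:15, D12:9, B22:6, R6:4}
add D8 (severity 31) → {D8:31, B1:15, D12:9, B22:6, R6:4}
update B1 to severity 35 → {B1:35, D8:31, D12:9, B22:6, R6:4}
call next patient → B1; now {D8:31, D12:9, B22:6, R6:4}
call next patient → D8; now {D12:9, B22:6, R6:4}
call next patient → D12; now {B22:6, R6:4}
update R6 to severity 39 → {R6:39, B22:6}
add J23 (severity 1) → {R6:39, B22:6, J23:1}
add A25 (severity 7) → {R6:39, A25:7, B22:6, J23:1}
call next patient → R6; now {A25:7, B22:6, J23:1}
call next patient → A25; now {B22:6, J23:1}
add E17 (severity 27) → {E17:27, B22:6, J23:1}
update J23 to severity 12 → {E17:27, J23:12, B22:6}
call next patient → E17; now {J23:12, B22:6}
call next patient → J23; now {B22:6}
call next patient → B22; now {}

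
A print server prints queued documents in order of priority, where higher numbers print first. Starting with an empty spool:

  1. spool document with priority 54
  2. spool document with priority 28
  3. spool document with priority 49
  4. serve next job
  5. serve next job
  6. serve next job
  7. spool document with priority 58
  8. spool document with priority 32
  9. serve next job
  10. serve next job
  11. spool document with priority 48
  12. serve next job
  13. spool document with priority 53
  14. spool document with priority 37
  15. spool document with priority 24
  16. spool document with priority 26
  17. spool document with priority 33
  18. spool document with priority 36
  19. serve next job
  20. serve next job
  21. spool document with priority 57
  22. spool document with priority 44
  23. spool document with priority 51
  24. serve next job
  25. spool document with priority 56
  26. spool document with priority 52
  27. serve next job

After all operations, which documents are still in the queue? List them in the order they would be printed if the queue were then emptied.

insert 54 → {54}
insert 28 → {54, 28}
insert 49 → {54, 49, 28}
serve next job → 54; now {49, 28}
serve next job → 49; now {28}
serve next job → 28; now {}
insert 58 → {58}
insert 32 → {58, 32}
serve next job → 58; now {32}
serve next job → 32; now {}
insert 48 → {48}
serve next job → 48; now {}
insert 53 → {53}
insert 37 → {53, 37}
insert 24 → {53, 37, 24}
insert 26 → {53, 37, 26, 24}
insert 33 → {53, 37, 33, 26, 24}
insert 36 → {53, 37, 36, 33, 26, 24}
serve next job → 53; now {37, 36, 33, 26, 24}
serve next job → 37; now {36, 33, 26, 24}
insert 57 → {57, 36, 33, 26, 24}
insert 44 → {57, 44, 36, 33, 26, 24}
insert 51 → {57, 51, 44, 36, 33, 26, 24}
serve next job → 57; now {51, 44, 36, 33, 26, 24}
insert 56 → {56, 51, 44, 36, 33, 26, 24}
insert 52 → {56, 52, 51, 44, 36, 33, 26, 24}
serve next job → 56; now {52, 51, 44, 36, 33, 26, 24}

52 → 51 → 44 → 36 → 33 → 26 → 24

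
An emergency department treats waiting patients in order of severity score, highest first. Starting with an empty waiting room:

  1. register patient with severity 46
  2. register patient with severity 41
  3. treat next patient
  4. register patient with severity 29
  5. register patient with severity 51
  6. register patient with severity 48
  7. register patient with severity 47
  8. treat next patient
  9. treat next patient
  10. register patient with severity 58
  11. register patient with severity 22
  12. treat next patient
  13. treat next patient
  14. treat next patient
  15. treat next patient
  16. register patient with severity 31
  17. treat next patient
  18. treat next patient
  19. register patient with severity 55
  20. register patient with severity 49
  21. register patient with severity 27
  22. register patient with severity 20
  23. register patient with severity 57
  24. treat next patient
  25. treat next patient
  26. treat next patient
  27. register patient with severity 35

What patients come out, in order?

insert 46 → {46}
insert 41 → {46, 41}
treat next patient → 46; now {41}
insert 29 → {41, 29}
insert 51 → {51, 41, 29}
insert 48 → {51, 48, 41, 29}
insert 47 → {51, 48, 47, 41, 29}
treat next patient → 51; now {48, 47, 41, 29}
treat next patient → 48; now {47, 41, 29}
insert 58 → {58, 47, 41, 29}
insert 22 → {58, 47, 41, 29, 22}
treat next patient → 58; now {47, 41, 29, 22}
treat next patient → 47; now {41, 29, 22}
treat next patient → 41; now {29, 22}
treat next patient → 29; now {22}
insert 31 → {31, 22}
treat next patient → 31; now {22}
treat next patient → 22; now {}
insert 55 → {55}
insert 49 → {55, 49}
insert 27 → {55, 49, 27}
insert 20 → {55, 49, 27, 20}
insert 57 → {57, 55, 49, 27, 20}
treat next patient → 57; now {55, 49, 27, 20}
treat next patient → 55; now {49, 27, 20}
treat next patient → 49; now {27, 20}
insert 35 → {35, 27, 20}

[46, 51, 48, 58, 47, 41, 29, 31, 22, 57, 55, 49]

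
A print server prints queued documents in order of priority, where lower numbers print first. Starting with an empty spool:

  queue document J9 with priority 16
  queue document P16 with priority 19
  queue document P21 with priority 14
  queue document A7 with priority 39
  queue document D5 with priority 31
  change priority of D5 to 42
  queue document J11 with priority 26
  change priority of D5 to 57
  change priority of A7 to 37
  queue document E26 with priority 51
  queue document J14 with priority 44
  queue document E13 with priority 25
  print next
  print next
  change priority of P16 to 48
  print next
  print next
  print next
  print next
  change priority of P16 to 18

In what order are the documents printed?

P21 → J9 → E13 → J11 → A7 → J14

add J9 (priority 16) → {J9:16}
add P16 (priority 19) → {J9:16, P16:19}
add P21 (priority 14) → {P21:14, J9:16, P16:19}
add A7 (priority 39) → {P21:14, J9:16, P16:19, A7:39}
add D5 (priority 31) → {P21:14, J9:16, P16:19, D5:31, A7:39}
update D5 to priority 42 → {P21:14, J9:16, P16:19, A7:39, D5:42}
add J11 (priority 26) → {P21:14, J9:16, P16:19, J11:26, A7:39, D5:42}
update D5 to priority 57 → {P21:14, J9:16, P16:19, J11:26, A7:39, D5:57}
update A7 to priority 37 → {P21:14, J9:16, P16:19, J11:26, A7:37, D5:57}
add E26 (priority 51) → {P21:14, J9:16, P16:19, J11:26, A7:37, E26:51, D5:57}
add J14 (priority 44) → {P21:14, J9:16, P16:19, J11:26, A7:37, J14:44, E26:51, D5:57}
add E13 (priority 25) → {P21:14, J9:16, P16:19, E13:25, J11:26, A7:37, J14:44, E26:51, D5:57}
print next → P21; now {J9:16, P16:19, E13:25, J11:26, A7:37, J14:44, E26:51, D5:57}
print next → J9; now {P16:19, E13:25, J11:26, A7:37, J14:44, E26:51, D5:57}
update P16 to priority 48 → {E13:25, J11:26, A7:37, J14:44, P16:48, E26:51, D5:57}
print next → E13; now {J11:26, A7:37, J14:44, P16:48, E26:51, D5:57}
print next → J11; now {A7:37, J14:44, P16:48, E26:51, D5:57}
print next → A7; now {J14:44, P16:48, E26:51, D5:57}
print next → J14; now {P16:48, E26:51, D5:57}
update P16 to priority 18 → {P16:18, E26:51, D5:57}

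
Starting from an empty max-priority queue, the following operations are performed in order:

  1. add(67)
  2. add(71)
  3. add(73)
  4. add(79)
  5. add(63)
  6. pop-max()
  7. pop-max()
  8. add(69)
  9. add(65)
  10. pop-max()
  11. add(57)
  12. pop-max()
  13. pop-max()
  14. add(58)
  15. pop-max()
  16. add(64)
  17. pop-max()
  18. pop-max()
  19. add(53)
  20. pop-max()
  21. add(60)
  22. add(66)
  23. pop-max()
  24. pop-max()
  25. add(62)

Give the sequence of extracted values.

79 → 73 → 71 → 69 → 67 → 65 → 64 → 63 → 58 → 66 → 60

insert 67 → {67}
insert 71 → {71, 67}
insert 73 → {73, 71, 67}
insert 79 → {79, 73, 71, 67}
insert 63 → {79, 73, 71, 67, 63}
pop-max → 79; now {73, 71, 67, 63}
pop-max → 73; now {71, 67, 63}
insert 69 → {71, 69, 67, 63}
insert 65 → {71, 69, 67, 65, 63}
pop-max → 71; now {69, 67, 65, 63}
insert 57 → {69, 67, 65, 63, 57}
pop-max → 69; now {67, 65, 63, 57}
pop-max → 67; now {65, 63, 57}
insert 58 → {65, 63, 58, 57}
pop-max → 65; now {63, 58, 57}
insert 64 → {64, 63, 58, 57}
pop-max → 64; now {63, 58, 57}
pop-max → 63; now {58, 57}
insert 53 → {58, 57, 53}
pop-max → 58; now {57, 53}
insert 60 → {60, 57, 53}
insert 66 → {66, 60, 57, 53}
pop-max → 66; now {60, 57, 53}
pop-max → 60; now {57, 53}
insert 62 → {62, 57, 53}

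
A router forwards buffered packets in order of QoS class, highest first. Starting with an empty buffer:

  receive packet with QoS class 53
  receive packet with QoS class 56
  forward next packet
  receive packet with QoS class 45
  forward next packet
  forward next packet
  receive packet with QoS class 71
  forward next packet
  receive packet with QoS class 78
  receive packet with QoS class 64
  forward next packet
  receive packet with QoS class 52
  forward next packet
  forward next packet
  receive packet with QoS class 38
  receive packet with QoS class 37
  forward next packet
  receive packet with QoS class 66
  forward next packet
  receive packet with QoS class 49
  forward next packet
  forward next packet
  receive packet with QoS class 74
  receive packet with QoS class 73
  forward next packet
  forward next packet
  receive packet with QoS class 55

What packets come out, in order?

56, 53, 45, 71, 78, 64, 52, 38, 66, 49, 37, 74, 73

insert 53 → {53}
insert 56 → {56, 53}
forward next packet → 56; now {53}
insert 45 → {53, 45}
forward next packet → 53; now {45}
forward next packet → 45; now {}
insert 71 → {71}
forward next packet → 71; now {}
insert 78 → {78}
insert 64 → {78, 64}
forward next packet → 78; now {64}
insert 52 → {64, 52}
forward next packet → 64; now {52}
forward next packet → 52; now {}
insert 38 → {38}
insert 37 → {38, 37}
forward next packet → 38; now {37}
insert 66 → {66, 37}
forward next packet → 66; now {37}
insert 49 → {49, 37}
forward next packet → 49; now {37}
forward next packet → 37; now {}
insert 74 → {74}
insert 73 → {74, 73}
forward next packet → 74; now {73}
forward next packet → 73; now {}
insert 55 → {55}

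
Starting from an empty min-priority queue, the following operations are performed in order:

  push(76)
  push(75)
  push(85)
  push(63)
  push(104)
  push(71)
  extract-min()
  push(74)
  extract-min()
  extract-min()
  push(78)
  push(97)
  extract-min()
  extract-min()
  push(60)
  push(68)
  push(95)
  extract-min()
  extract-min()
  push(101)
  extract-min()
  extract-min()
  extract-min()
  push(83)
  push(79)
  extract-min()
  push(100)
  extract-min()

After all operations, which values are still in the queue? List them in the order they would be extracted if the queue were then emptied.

97, 100, 101, 104

insert 76 → {76}
insert 75 → {75, 76}
insert 85 → {75, 76, 85}
insert 63 → {63, 75, 76, 85}
insert 104 → {63, 75, 76, 85, 104}
insert 71 → {63, 71, 75, 76, 85, 104}
extract-min → 63; now {71, 75, 76, 85, 104}
insert 74 → {71, 74, 75, 76, 85, 104}
extract-min → 71; now {74, 75, 76, 85, 104}
extract-min → 74; now {75, 76, 85, 104}
insert 78 → {75, 76, 78, 85, 104}
insert 97 → {75, 76, 78, 85, 97, 104}
extract-min → 75; now {76, 78, 85, 97, 104}
extract-min → 76; now {78, 85, 97, 104}
insert 60 → {60, 78, 85, 97, 104}
insert 68 → {60, 68, 78, 85, 97, 104}
insert 95 → {60, 68, 78, 85, 95, 97, 104}
extract-min → 60; now {68, 78, 85, 95, 97, 104}
extract-min → 68; now {78, 85, 95, 97, 104}
insert 101 → {78, 85, 95, 97, 101, 104}
extract-min → 78; now {85, 95, 97, 101, 104}
extract-min → 85; now {95, 97, 101, 104}
extract-min → 95; now {97, 101, 104}
insert 83 → {83, 97, 101, 104}
insert 79 → {79, 83, 97, 101, 104}
extract-min → 79; now {83, 97, 101, 104}
insert 100 → {83, 97, 100, 101, 104}
extract-min → 83; now {97, 100, 101, 104}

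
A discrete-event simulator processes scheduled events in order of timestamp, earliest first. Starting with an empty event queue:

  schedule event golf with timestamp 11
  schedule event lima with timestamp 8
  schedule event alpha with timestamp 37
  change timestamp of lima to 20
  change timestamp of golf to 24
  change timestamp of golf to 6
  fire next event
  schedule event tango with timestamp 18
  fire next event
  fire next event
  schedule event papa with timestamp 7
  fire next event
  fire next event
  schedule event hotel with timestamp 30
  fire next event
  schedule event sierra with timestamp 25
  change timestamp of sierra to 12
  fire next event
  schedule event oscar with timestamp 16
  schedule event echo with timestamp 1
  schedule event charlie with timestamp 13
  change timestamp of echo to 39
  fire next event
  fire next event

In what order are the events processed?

[golf, tango, lima, papa, alpha, hotel, sierra, charlie, oscar]

add golf (timestamp 11) → {golf:11}
add lima (timestamp 8) → {lima:8, golf:11}
add alpha (timestamp 37) → {lima:8, golf:11, alpha:37}
update lima to timestamp 20 → {golf:11, lima:20, alpha:37}
update golf to timestamp 24 → {lima:20, golf:24, alpha:37}
update golf to timestamp 6 → {golf:6, lima:20, alpha:37}
fire next event → golf; now {lima:20, alpha:37}
add tango (timestamp 18) → {tango:18, lima:20, alpha:37}
fire next event → tango; now {lima:20, alpha:37}
fire next event → lima; now {alpha:37}
add papa (timestamp 7) → {papa:7, alpha:37}
fire next event → papa; now {alpha:37}
fire next event → alpha; now {}
add hotel (timestamp 30) → {hotel:30}
fire next event → hotel; now {}
add sierra (timestamp 25) → {sierra:25}
update sierra to timestamp 12 → {sierra:12}
fire next event → sierra; now {}
add oscar (timestamp 16) → {oscar:16}
add echo (timestamp 1) → {echo:1, oscar:16}
add charlie (timestamp 13) → {echo:1, charlie:13, oscar:16}
update echo to timestamp 39 → {charlie:13, oscar:16, echo:39}
fire next event → charlie; now {oscar:16, echo:39}
fire next event → oscar; now {echo:39}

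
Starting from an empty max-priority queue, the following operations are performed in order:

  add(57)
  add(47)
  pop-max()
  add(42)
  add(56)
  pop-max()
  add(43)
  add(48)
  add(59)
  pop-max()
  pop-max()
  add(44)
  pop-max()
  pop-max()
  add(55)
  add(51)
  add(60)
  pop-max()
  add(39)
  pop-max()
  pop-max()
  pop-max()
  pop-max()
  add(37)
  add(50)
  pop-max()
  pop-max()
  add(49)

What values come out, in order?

insert 57 → {57}
insert 47 → {57, 47}
pop-max → 57; now {47}
insert 42 → {47, 42}
insert 56 → {56, 47, 42}
pop-max → 56; now {47, 42}
insert 43 → {47, 43, 42}
insert 48 → {48, 47, 43, 42}
insert 59 → {59, 48, 47, 43, 42}
pop-max → 59; now {48, 47, 43, 42}
pop-max → 48; now {47, 43, 42}
insert 44 → {47, 44, 43, 42}
pop-max → 47; now {44, 43, 42}
pop-max → 44; now {43, 42}
insert 55 → {55, 43, 42}
insert 51 → {55, 51, 43, 42}
insert 60 → {60, 55, 51, 43, 42}
pop-max → 60; now {55, 51, 43, 42}
insert 39 → {55, 51, 43, 42, 39}
pop-max → 55; now {51, 43, 42, 39}
pop-max → 51; now {43, 42, 39}
pop-max → 43; now {42, 39}
pop-max → 42; now {39}
insert 37 → {39, 37}
insert 50 → {50, 39, 37}
pop-max → 50; now {39, 37}
pop-max → 39; now {37}
insert 49 → {49, 37}

57, 56, 59, 48, 47, 44, 60, 55, 51, 43, 42, 50, 39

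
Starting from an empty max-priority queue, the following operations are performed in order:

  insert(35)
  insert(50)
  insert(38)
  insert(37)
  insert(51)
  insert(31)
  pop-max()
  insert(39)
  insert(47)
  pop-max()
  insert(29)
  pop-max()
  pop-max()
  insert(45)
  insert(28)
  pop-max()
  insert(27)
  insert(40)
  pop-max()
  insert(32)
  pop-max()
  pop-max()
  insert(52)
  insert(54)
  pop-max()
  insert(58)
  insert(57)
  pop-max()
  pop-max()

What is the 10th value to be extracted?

insert 35 → {35}
insert 50 → {50, 35}
insert 38 → {50, 38, 35}
insert 37 → {50, 38, 37, 35}
insert 51 → {51, 50, 38, 37, 35}
insert 31 → {51, 50, 38, 37, 35, 31}
pop-max → 51; now {50, 38, 37, 35, 31}
insert 39 → {50, 39, 38, 37, 35, 31}
insert 47 → {50, 47, 39, 38, 37, 35, 31}
pop-max → 50; now {47, 39, 38, 37, 35, 31}
insert 29 → {47, 39, 38, 37, 35, 31, 29}
pop-max → 47; now {39, 38, 37, 35, 31, 29}
pop-max → 39; now {38, 37, 35, 31, 29}
insert 45 → {45, 38, 37, 35, 31, 29}
insert 28 → {45, 38, 37, 35, 31, 29, 28}
pop-max → 45; now {38, 37, 35, 31, 29, 28}
insert 27 → {38, 37, 35, 31, 29, 28, 27}
insert 40 → {40, 38, 37, 35, 31, 29, 28, 27}
pop-max → 40; now {38, 37, 35, 31, 29, 28, 27}
insert 32 → {38, 37, 35, 32, 31, 29, 28, 27}
pop-max → 38; now {37, 35, 32, 31, 29, 28, 27}
pop-max → 37; now {35, 32, 31, 29, 28, 27}
insert 52 → {52, 35, 32, 31, 29, 28, 27}
insert 54 → {54, 52, 35, 32, 31, 29, 28, 27}
pop-max → 54; now {52, 35, 32, 31, 29, 28, 27}
insert 58 → {58, 52, 35, 32, 31, 29, 28, 27}
insert 57 → {58, 57, 52, 35, 32, 31, 29, 28, 27}
pop-max → 58; now {57, 52, 35, 32, 31, 29, 28, 27}
pop-max → 57; now {52, 35, 32, 31, 29, 28, 27}

58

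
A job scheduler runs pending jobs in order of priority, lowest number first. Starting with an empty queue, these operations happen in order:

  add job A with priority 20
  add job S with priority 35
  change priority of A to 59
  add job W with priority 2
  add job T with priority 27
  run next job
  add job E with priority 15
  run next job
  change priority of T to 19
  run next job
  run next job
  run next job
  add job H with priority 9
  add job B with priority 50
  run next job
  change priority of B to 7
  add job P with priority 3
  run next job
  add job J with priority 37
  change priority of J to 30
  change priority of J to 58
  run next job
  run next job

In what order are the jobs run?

W → E → T → S → A → H → P → B → J

add A (priority 20) → {A:20}
add S (priority 35) → {A:20, S:35}
update A to priority 59 → {S:35, A:59}
add W (priority 2) → {W:2, S:35, A:59}
add T (priority 27) → {W:2, T:27, S:35, A:59}
run next job → W; now {T:27, S:35, A:59}
add E (priority 15) → {E:15, T:27, S:35, A:59}
run next job → E; now {T:27, S:35, A:59}
update T to priority 19 → {T:19, S:35, A:59}
run next job → T; now {S:35, A:59}
run next job → S; now {A:59}
run next job → A; now {}
add H (priority 9) → {H:9}
add B (priority 50) → {H:9, B:50}
run next job → H; now {B:50}
update B to priority 7 → {B:7}
add P (priority 3) → {P:3, B:7}
run next job → P; now {B:7}
add J (priority 37) → {B:7, J:37}
update J to priority 30 → {B:7, J:30}
update J to priority 58 → {B:7, J:58}
run next job → B; now {J:58}
run next job → J; now {}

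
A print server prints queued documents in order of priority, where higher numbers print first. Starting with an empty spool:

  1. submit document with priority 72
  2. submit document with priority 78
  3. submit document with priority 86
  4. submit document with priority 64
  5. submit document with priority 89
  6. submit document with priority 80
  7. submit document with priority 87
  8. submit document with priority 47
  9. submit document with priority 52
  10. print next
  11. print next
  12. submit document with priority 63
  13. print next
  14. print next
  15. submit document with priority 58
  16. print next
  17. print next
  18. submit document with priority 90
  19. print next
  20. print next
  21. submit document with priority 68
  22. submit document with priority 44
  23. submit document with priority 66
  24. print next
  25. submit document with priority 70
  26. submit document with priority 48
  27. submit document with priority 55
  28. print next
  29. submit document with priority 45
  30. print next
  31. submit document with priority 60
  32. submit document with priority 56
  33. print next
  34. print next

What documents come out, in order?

[89, 87, 86, 80, 78, 72, 90, 64, 68, 70, 66, 63, 60]

insert 72 → {72}
insert 78 → {78, 72}
insert 86 → {86, 78, 72}
insert 64 → {86, 78, 72, 64}
insert 89 → {89, 86, 78, 72, 64}
insert 80 → {89, 86, 80, 78, 72, 64}
insert 87 → {89, 87, 86, 80, 78, 72, 64}
insert 47 → {89, 87, 86, 80, 78, 72, 64, 47}
insert 52 → {89, 87, 86, 80, 78, 72, 64, 52, 47}
print next → 89; now {87, 86, 80, 78, 72, 64, 52, 47}
print next → 87; now {86, 80, 78, 72, 64, 52, 47}
insert 63 → {86, 80, 78, 72, 64, 63, 52, 47}
print next → 86; now {80, 78, 72, 64, 63, 52, 47}
print next → 80; now {78, 72, 64, 63, 52, 47}
insert 58 → {78, 72, 64, 63, 58, 52, 47}
print next → 78; now {72, 64, 63, 58, 52, 47}
print next → 72; now {64, 63, 58, 52, 47}
insert 90 → {90, 64, 63, 58, 52, 47}
print next → 90; now {64, 63, 58, 52, 47}
print next → 64; now {63, 58, 52, 47}
insert 68 → {68, 63, 58, 52, 47}
insert 44 → {68, 63, 58, 52, 47, 44}
insert 66 → {68, 66, 63, 58, 52, 47, 44}
print next → 68; now {66, 63, 58, 52, 47, 44}
insert 70 → {70, 66, 63, 58, 52, 47, 44}
insert 48 → {70, 66, 63, 58, 52, 48, 47, 44}
insert 55 → {70, 66, 63, 58, 55, 52, 48, 47, 44}
print next → 70; now {66, 63, 58, 55, 52, 48, 47, 44}
insert 45 → {66, 63, 58, 55, 52, 48, 47, 45, 44}
print next → 66; now {63, 58, 55, 52, 48, 47, 45, 44}
insert 60 → {63, 60, 58, 55, 52, 48, 47, 45, 44}
insert 56 → {63, 60, 58, 56, 55, 52, 48, 47, 45, 44}
print next → 63; now {60, 58, 56, 55, 52, 48, 47, 45, 44}
print next → 60; now {58, 56, 55, 52, 48, 47, 45, 44}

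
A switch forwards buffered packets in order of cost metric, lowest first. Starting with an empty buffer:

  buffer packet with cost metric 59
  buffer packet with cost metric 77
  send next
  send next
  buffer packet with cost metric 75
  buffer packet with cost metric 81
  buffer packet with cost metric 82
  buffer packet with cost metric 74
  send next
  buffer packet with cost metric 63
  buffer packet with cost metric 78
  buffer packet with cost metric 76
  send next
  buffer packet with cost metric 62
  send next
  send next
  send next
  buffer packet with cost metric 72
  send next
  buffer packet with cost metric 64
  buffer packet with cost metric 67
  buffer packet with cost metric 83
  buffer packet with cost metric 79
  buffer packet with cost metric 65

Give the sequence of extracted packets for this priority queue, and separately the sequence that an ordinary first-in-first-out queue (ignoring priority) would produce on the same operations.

insert 59 → {59}
insert 77 → {59, 77}
send next → 59; now {77}
send next → 77; now {}
insert 75 → {75}
insert 81 → {75, 81}
insert 82 → {75, 81, 82}
insert 74 → {74, 75, 81, 82}
send next → 74; now {75, 81, 82}
insert 63 → {63, 75, 81, 82}
insert 78 → {63, 75, 78, 81, 82}
insert 76 → {63, 75, 76, 78, 81, 82}
send next → 63; now {75, 76, 78, 81, 82}
insert 62 → {62, 75, 76, 78, 81, 82}
send next → 62; now {75, 76, 78, 81, 82}
send next → 75; now {76, 78, 81, 82}
send next → 76; now {78, 81, 82}
insert 72 → {72, 78, 81, 82}
send next → 72; now {78, 81, 82}
insert 64 → {64, 78, 81, 82}
insert 67 → {64, 67, 78, 81, 82}
insert 83 → {64, 67, 78, 81, 82, 83}
insert 79 → {64, 67, 78, 79, 81, 82, 83}
insert 65 → {64, 65, 67, 78, 79, 81, 82, 83}

priority queue: [59, 77, 74, 63, 62, 75, 76, 72]; FIFO queue: 59, 77, 75, 81, 82, 74, 63, 78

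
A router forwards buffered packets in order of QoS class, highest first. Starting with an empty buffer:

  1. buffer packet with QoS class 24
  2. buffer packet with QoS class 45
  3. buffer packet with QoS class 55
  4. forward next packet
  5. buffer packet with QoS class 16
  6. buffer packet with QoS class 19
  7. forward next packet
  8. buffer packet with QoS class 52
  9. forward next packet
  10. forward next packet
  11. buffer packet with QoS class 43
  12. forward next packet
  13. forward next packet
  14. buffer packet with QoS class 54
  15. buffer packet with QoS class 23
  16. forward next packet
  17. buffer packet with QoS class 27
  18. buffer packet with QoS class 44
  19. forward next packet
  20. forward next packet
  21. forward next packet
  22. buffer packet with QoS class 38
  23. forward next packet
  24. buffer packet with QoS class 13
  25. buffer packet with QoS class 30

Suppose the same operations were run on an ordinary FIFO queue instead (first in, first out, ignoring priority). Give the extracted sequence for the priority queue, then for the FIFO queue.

insert 24 → {24}
insert 45 → {45, 24}
insert 55 → {55, 45, 24}
forward next packet → 55; now {45, 24}
insert 16 → {45, 24, 16}
insert 19 → {45, 24, 19, 16}
forward next packet → 45; now {24, 19, 16}
insert 52 → {52, 24, 19, 16}
forward next packet → 52; now {24, 19, 16}
forward next packet → 24; now {19, 16}
insert 43 → {43, 19, 16}
forward next packet → 43; now {19, 16}
forward next packet → 19; now {16}
insert 54 → {54, 16}
insert 23 → {54, 23, 16}
forward next packet → 54; now {23, 16}
insert 27 → {27, 23, 16}
insert 44 → {44, 27, 23, 16}
forward next packet → 44; now {27, 23, 16}
forward next packet → 27; now {23, 16}
forward next packet → 23; now {16}
insert 38 → {38, 16}
forward next packet → 38; now {16}
insert 13 → {16, 13}
insert 30 → {30, 16, 13}

priority queue: 55 → 45 → 52 → 24 → 43 → 19 → 54 → 44 → 27 → 23 → 38; FIFO queue: 24, 45, 55, 16, 19, 52, 43, 54, 23, 27, 44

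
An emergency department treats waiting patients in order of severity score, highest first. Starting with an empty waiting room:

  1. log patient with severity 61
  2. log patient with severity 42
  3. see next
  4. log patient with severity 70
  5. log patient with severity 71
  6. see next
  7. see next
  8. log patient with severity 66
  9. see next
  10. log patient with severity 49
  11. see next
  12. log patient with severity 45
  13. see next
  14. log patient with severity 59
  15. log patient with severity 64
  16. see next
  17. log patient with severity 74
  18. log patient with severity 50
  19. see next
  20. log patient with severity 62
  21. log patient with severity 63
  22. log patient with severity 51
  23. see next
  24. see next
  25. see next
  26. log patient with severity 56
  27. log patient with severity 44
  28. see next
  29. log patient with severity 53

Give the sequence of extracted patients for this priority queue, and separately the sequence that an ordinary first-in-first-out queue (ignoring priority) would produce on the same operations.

insert 61 → {61}
insert 42 → {61, 42}
see next → 61; now {42}
insert 70 → {70, 42}
insert 71 → {71, 70, 42}
see next → 71; now {70, 42}
see next → 70; now {42}
insert 66 → {66, 42}
see next → 66; now {42}
insert 49 → {49, 42}
see next → 49; now {42}
insert 45 → {45, 42}
see next → 45; now {42}
insert 59 → {59, 42}
insert 64 → {64, 59, 42}
see next → 64; now {59, 42}
insert 74 → {74, 59, 42}
insert 50 → {74, 59, 50, 42}
see next → 74; now {59, 50, 42}
insert 62 → {62, 59, 50, 42}
insert 63 → {63, 62, 59, 50, 42}
insert 51 → {63, 62, 59, 51, 50, 42}
see next → 63; now {62, 59, 51, 50, 42}
see next → 62; now {59, 51, 50, 42}
see next → 59; now {51, 50, 42}
insert 56 → {56, 51, 50, 42}
insert 44 → {56, 51, 50, 44, 42}
see next → 56; now {51, 50, 44, 42}
insert 53 → {53, 51, 50, 44, 42}

priority queue: 61 → 71 → 70 → 66 → 49 → 45 → 64 → 74 → 63 → 62 → 59 → 56; FIFO queue: 61, 42, 70, 71, 66, 49, 45, 59, 64, 74, 50, 62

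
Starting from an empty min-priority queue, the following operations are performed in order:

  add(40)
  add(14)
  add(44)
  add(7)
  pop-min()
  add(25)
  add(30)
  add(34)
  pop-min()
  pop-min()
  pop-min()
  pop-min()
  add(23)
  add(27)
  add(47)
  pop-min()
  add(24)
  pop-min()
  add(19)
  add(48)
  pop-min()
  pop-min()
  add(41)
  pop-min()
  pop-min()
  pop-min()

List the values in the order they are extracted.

insert 40 → {40}
insert 14 → {14, 40}
insert 44 → {14, 40, 44}
insert 7 → {7, 14, 40, 44}
pop-min → 7; now {14, 40, 44}
insert 25 → {14, 25, 40, 44}
insert 30 → {14, 25, 30, 40, 44}
insert 34 → {14, 25, 30, 34, 40, 44}
pop-min → 14; now {25, 30, 34, 40, 44}
pop-min → 25; now {30, 34, 40, 44}
pop-min → 30; now {34, 40, 44}
pop-min → 34; now {40, 44}
insert 23 → {23, 40, 44}
insert 27 → {23, 27, 40, 44}
insert 47 → {23, 27, 40, 44, 47}
pop-min → 23; now {27, 40, 44, 47}
insert 24 → {24, 27, 40, 44, 47}
pop-min → 24; now {27, 40, 44, 47}
insert 19 → {19, 27, 40, 44, 47}
insert 48 → {19, 27, 40, 44, 47, 48}
pop-min → 19; now {27, 40, 44, 47, 48}
pop-min → 27; now {40, 44, 47, 48}
insert 41 → {40, 41, 44, 47, 48}
pop-min → 40; now {41, 44, 47, 48}
pop-min → 41; now {44, 47, 48}
pop-min → 44; now {47, 48}

[7, 14, 25, 30, 34, 23, 24, 19, 27, 40, 41, 44]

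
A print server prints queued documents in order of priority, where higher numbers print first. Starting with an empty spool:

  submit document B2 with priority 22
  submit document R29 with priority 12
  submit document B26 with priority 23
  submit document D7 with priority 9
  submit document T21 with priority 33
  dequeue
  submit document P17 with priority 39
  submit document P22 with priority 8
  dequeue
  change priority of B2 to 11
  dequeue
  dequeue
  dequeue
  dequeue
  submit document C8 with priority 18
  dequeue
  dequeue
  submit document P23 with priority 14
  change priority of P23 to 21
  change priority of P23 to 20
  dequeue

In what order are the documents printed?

add B2 (priority 22) → {B2:22}
add R29 (priority 12) → {B2:22, R29:12}
add B26 (priority 23) → {B26:23, B2:22, R29:12}
add D7 (priority 9) → {B26:23, B2:22, R29:12, D7:9}
add T21 (priority 33) → {T21:33, B26:23, B2:22, R29:12, D7:9}
dequeue → T21; now {B26:23, B2:22, R29:12, D7:9}
add P17 (priority 39) → {P17:39, B26:23, B2:22, R29:12, D7:9}
add P22 (priority 8) → {P17:39, B26:23, B2:22, R29:12, D7:9, P22:8}
dequeue → P17; now {B26:23, B2:22, R29:12, D7:9, P22:8}
update B2 to priority 11 → {B26:23, R29:12, B2:11, D7:9, P22:8}
dequeue → B26; now {R29:12, B2:11, D7:9, P22:8}
dequeue → R29; now {B2:11, D7:9, P22:8}
dequeue → B2; now {D7:9, P22:8}
dequeue → D7; now {P22:8}
add C8 (priority 18) → {C8:18, P22:8}
dequeue → C8; now {P22:8}
dequeue → P22; now {}
add P23 (priority 14) → {P23:14}
update P23 to priority 21 → {P23:21}
update P23 to priority 20 → {P23:20}
dequeue → P23; now {}

T21, P17, B26, R29, B2, D7, C8, P22, P23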